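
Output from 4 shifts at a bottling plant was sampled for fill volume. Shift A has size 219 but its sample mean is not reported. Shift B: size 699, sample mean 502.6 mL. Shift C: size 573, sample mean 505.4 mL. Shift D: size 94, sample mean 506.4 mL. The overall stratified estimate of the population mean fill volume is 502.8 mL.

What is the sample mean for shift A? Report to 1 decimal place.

Σ Nₕx̄ₕ = N·μ, so 219·x̄_A = 1585·502.8 − (699·502.6 + 573·505.4 + 94·506.4).
= 796938 − 688513.2 = 108424.8.
x̄_A = 108424.8 / 219 = 495.090... → 495.1.

495.1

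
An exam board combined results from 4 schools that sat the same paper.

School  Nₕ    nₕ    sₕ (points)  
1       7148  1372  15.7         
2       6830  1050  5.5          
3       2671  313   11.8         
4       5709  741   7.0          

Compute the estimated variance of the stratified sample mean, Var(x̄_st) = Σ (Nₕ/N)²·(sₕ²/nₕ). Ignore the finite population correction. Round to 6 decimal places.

0.031712

N = 22358. Term for each stratum: Wₕ²sₕ²/nₕ.
Var(x̄_st) = 0.018363201 + 0.002688510 + 0.006348945 + 0.004311536 = 0.031712191 → 0.031712.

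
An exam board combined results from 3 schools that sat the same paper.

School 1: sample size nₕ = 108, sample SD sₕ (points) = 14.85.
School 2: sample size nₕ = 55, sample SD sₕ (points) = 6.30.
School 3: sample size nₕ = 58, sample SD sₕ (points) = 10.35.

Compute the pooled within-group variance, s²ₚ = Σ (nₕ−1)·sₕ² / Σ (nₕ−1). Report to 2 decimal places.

Degrees of freedom: 107 + 54 + 57 = 218.
Σ(nₕ−1)sₕ² = 107·220.5225 + 54·39.69 + 57·107.1225 = 31845.15.
s²ₚ = 31845.15 / 218 = 146.0787... → 146.08.

146.08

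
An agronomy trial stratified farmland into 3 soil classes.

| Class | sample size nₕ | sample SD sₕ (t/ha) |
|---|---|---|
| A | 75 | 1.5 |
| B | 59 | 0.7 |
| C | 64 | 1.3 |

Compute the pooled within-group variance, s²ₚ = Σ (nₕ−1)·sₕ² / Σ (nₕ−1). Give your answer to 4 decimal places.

1.5456

Degrees of freedom: 74 + 58 + 63 = 195.
Σ(nₕ−1)sₕ² = 74·2.25 + 58·0.49 + 63·1.69 = 301.39.
s²ₚ = 301.39 / 195 = 1.545590... → 1.5456.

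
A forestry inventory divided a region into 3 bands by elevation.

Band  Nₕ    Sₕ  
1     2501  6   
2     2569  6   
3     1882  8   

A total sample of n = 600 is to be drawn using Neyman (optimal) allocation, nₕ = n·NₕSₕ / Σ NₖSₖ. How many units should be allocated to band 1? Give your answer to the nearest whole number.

Σ NₕSₕ = 2501·6 + 2569·6 + 1882·8 = 45476.
Share for 1: 15006/45476 = 0.32998.
n_1 = 600 × 0.32998 = 197.986... → 198.

198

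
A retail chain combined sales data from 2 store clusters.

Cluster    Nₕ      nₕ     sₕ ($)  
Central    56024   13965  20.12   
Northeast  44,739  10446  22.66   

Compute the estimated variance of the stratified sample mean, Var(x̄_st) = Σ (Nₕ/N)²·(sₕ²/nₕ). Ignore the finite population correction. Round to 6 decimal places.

0.018651

N = 100763; Wₕ = Nₕ/N.
cluster Central: (56024/100763)²·20.12²/13965 = 0.008961095
cluster Northeast: (44739/100763)²·22.66²/10446 = 0.009690365
Sum = 0.018651460 → 0.018651.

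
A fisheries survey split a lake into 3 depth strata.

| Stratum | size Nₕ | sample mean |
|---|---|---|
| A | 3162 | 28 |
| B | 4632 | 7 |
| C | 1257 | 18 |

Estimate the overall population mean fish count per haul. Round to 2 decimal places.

N = 3162 + 4632 + 1257 = 9051.
The stratified mean weights each stratum mean by its population share Nₕ/N.
Σ Nₕx̄ₕ = 3162·28 + 4632·7 + 1257·18 = 88536 + 32424 + 22626 = 143586.
Divide by N: 143586 / 9051 = 15.8641... → 15.86.

15.86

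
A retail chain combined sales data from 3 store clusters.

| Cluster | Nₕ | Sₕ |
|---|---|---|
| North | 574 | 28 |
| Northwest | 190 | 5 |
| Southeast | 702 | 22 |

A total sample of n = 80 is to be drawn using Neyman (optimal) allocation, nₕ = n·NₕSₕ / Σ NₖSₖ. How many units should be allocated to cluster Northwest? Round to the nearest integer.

2

North: NₕSₕ = 574·28 = 16072
Northwest: NₕSₕ = 190·5 = 950
Southeast: NₕSₕ = 702·22 = 15444
Σ NₕSₕ = 32466.
n_Northwest = 80·950/32466 = 2.341... → 2.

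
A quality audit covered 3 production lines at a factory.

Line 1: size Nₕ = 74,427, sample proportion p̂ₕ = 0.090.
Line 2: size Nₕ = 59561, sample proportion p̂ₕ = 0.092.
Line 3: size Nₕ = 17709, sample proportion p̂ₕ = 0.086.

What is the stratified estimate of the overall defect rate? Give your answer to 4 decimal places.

Wₕ = Nₕ/N with N = 151697: 0.4906, 0.3926, 0.1167.
p̂_st = 0.4906·0.090 + 0.3926·0.092 + 0.1167·0.086 ≈ 0.090318... → 0.0903.

0.0903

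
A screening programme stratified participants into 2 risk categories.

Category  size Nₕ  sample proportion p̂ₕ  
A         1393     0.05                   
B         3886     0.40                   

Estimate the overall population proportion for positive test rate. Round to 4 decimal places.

Wₕ = Nₕ/N with N = 5279: 0.2639, 0.7361.
p̂_st = 0.2639·0.05 + 0.7361·0.40 ≈ 0.307643... → 0.3076.

0.3076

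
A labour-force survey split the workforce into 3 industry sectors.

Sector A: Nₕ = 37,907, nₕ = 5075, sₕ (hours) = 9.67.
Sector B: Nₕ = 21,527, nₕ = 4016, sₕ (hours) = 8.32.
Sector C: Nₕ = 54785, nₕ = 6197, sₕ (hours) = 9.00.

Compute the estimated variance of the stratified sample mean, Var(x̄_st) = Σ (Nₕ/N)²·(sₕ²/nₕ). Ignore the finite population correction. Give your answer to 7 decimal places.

N = 114219. Term for each stratum: Wₕ²sₕ²/nₕ.
Var(x̄_st) = 0.0020294531 + 0.0006122704 + 0.0030071158 = 0.0056488393 → 0.0056488.

0.0056488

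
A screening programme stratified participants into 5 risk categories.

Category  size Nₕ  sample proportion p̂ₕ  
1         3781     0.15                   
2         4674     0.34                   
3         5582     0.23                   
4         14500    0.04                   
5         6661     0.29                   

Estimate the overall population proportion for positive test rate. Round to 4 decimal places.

Wₕ = Nₕ/N with N = 35198: 0.1074, 0.1328, 0.1586, 0.4120, 0.1892.
p̂_st = 0.1074·0.15 + 0.1328·0.34 + 0.1586·0.23 + 0.4120·0.04 + 0.1892·0.29 ≈ 0.169097... → 0.1691.

0.1691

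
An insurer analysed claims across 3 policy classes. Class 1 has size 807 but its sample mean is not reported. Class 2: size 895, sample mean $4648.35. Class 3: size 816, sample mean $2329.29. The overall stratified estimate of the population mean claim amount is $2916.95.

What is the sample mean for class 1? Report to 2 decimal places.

Σ Nₕx̄ₕ = N·μ, so 807·x̄_1 = 2518·2916.95 − (895·4648.35 + 816·2329.29).
= 7344880.1 − 6060973.89 = 1283906.21.
x̄_1 = 1283906.21 / 807 = 1590.9618... → 1590.96.

1590.96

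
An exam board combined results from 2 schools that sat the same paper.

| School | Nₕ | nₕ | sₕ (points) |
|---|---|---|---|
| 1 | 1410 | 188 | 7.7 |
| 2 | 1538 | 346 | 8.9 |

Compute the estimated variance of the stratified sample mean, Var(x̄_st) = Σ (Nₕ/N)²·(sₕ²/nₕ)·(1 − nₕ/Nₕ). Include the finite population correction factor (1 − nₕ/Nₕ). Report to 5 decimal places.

0.11082

N = 2948. Term for each stratum: Wₕ²sₕ²/nₕ·(1−nₕ/Nₕ).
Var(x̄_st) = 0.06252576 + 0.04829271 = 0.11081846 → 0.11082.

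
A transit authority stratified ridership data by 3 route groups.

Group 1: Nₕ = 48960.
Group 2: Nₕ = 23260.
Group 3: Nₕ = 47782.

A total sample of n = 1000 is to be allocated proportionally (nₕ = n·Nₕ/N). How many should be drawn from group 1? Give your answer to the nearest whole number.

408

Share of group 1 = 48960/120002 = 0.40799.
Allocate 1000 × 0.40799 = 407.993... → 408.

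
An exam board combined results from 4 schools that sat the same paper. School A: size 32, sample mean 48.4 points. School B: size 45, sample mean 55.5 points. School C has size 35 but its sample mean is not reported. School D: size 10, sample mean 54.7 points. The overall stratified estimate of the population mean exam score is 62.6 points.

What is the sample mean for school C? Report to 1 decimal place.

Σ Nₕx̄ₕ = N·μ, so 35·x̄_C = 122·62.6 − (32·48.4 + 45·55.5 + 10·54.7).
= 7637.2 − 4593.3 = 3043.9.
x̄_C = 3043.9 / 35 = 86.969... → 87.0.

87.0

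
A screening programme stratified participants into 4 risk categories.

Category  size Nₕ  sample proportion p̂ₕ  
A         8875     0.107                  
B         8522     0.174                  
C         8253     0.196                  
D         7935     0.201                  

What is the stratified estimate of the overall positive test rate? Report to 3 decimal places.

N = 8875 + 8522 + 8253 + 7935 = 33585.
Overall proportion = Σ (Nₕ/N)·p̂ₕ.
Σ Nₕp̂ₕ = 949.625 + 1482.828 + 1617.588 + 1594.935 = 5644.976.
5644.976 / 33585 = 0.16808... → 0.168.

0.168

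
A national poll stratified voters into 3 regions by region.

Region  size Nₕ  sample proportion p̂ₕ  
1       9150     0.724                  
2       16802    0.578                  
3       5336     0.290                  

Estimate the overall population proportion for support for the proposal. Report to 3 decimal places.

0.572

Wₕ = Nₕ/N with N = 31288: 0.2924, 0.5370, 0.1705.
p̂_st = 0.2924·0.724 + 0.5370·0.578 + 0.1705·0.290 ≈ 0.57158... → 0.572.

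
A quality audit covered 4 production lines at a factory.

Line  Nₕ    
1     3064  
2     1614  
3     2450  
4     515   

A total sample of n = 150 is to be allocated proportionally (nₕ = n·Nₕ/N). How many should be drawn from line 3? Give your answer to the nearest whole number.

48

Share of line 3 = 2450/7643 = 0.32055.
Allocate 150 × 0.32055 = 48.083... → 48.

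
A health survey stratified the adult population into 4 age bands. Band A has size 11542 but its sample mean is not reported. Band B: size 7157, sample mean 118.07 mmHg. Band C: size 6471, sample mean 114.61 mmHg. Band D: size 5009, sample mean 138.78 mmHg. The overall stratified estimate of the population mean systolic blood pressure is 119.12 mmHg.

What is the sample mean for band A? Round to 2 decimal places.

N = 11542 + 7157 + 6471 + 5009 = 30179.
Overall total = μ·N = 119.12·30179 = 3594922.48.
Subtract the known strata: 7157·118.07 + 6471·114.61 + 5009·138.78 = 2281817.32.
Remaining total for band A: 3594922.48 − 2281817.32 = 1313105.16.
Divide by its size: 1313105.16 / 11542 = 113.7676... → 113.77.

113.77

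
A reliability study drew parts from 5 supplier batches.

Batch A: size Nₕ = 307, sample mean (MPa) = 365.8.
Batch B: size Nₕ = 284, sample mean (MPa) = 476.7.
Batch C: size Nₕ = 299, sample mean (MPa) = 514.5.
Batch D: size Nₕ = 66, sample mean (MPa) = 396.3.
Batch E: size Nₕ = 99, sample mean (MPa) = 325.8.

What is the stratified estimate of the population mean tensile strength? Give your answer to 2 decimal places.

N = 1055; weights Wₕ = Nₕ/N = (0.2910, 0.2692, 0.2834, 0.0626, 0.0938).
x̄_st = Σ Wₕ·x̄ₕ = 0.2910·365.8 + 0.2692·476.7 + 0.2834·514.5 + 0.0626·396.3 + 0.0938·325.8 ≈ 435.9516...
→ 435.95.

435.95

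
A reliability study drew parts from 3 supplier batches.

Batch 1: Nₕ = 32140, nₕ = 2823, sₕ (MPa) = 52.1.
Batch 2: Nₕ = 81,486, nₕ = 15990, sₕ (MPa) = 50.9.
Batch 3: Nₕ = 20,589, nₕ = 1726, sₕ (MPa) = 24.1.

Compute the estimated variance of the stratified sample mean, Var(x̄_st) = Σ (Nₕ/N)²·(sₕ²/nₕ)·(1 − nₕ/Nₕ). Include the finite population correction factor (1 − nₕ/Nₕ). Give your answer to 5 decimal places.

0.10555

N = 134215; Wₕ = Nₕ/N.
batch 1: (32140/134215)²·52.1²/2823·(1 − 2823/32140) = 0.05029535
batch 2: (81486/134215)²·50.9²/15990·(1 − 15990/81486) = 0.04800459
batch 3: (20589/134215)²·24.1²/1726·(1 − 1726/20589) = 0.00725500
Sum = 0.10555494 → 0.10555.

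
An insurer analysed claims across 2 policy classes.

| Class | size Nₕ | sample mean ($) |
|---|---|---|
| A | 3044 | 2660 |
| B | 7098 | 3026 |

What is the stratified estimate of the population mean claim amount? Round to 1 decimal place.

x̄_st = (Σ Nₕx̄ₕ) / (Σ Nₕ) = (3044·2660 + 7098·3026) / 10142
= 29575588 / 10142 = 2916.149... → 2916.1.

2916.1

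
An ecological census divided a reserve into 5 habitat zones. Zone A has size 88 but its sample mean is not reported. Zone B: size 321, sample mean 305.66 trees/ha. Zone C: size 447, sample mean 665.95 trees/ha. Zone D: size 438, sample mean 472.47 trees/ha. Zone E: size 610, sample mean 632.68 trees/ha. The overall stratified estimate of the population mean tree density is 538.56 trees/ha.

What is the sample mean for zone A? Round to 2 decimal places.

N = 88 + 321 + 447 + 438 + 610 = 1904.
Overall total = μ·N = 538.56·1904 = 1025418.24.
Subtract the known strata: 321·305.66 + 447·665.95 + 438·472.47 + 610·632.68 = 988673.17.
Remaining total for zone A: 1025418.24 − 988673.17 = 36745.07.
Divide by its size: 36745.07 / 88 = 417.5576... → 417.56.

417.56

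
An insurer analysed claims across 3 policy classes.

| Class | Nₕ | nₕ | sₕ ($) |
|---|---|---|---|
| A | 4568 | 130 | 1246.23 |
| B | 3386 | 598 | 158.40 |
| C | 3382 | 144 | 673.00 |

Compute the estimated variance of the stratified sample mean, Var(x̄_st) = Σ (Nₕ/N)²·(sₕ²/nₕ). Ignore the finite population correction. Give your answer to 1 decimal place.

2223.6

N = 11336; Wₕ = Nₕ/N.
class A: (4568/11336)²·1246.23²/130 = 1939.9278
class B: (3386/11336)²·158.40²/598 = 3.7434
class C: (3382/11336)²·673.00²/144 = 279.9595
Sum = 2223.6307 → 2223.6.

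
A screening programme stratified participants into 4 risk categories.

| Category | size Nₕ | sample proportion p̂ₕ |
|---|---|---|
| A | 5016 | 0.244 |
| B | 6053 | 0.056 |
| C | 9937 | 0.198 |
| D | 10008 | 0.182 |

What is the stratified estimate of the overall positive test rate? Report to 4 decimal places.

0.1726

Wₕ = Nₕ/N with N = 31014: 0.1617, 0.1952, 0.3204, 0.3227.
p̂_st = 0.1617·0.244 + 0.1952·0.056 + 0.3204·0.198 + 0.3227·0.182 ≈ 0.172563... → 0.1726.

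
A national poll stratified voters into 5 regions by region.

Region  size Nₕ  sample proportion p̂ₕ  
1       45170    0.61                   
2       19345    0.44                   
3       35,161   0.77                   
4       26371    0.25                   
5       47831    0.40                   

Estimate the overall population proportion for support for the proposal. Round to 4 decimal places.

Wₕ = Nₕ/N with N = 173878: 0.2598, 0.1113, 0.2022, 0.1517, 0.2751.
p̂_st = 0.2598·0.61 + 0.1113·0.44 + 0.2022·0.77 + 0.1517·0.25 + 0.2751·0.40 ≈ 0.511075... → 0.5111.

0.5111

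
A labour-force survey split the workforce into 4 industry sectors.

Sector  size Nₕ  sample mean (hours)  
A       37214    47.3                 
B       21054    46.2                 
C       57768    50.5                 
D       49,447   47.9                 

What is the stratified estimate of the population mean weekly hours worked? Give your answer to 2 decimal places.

48.46

N = 37214 + 21054 + 57768 + 49447 = 165483.
Overall mean = Σ (Nₕ/N)·x̄ₕ — weight by population share, not a simple average.
Σ Nₕx̄ₕ = 37214·47.3 + 21054·46.2 + 57768·50.5 + 49447·47.9 = 1760222.2 + 972694.8 + 2917284 + 2368511.3 = 8018712.3.
Divide by N: 8018712.3 / 165483 = 48.4564... → 48.46.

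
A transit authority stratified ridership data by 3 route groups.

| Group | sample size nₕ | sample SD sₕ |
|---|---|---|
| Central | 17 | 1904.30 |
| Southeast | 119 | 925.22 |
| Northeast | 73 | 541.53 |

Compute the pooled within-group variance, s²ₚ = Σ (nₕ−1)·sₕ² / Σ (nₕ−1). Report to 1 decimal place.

874504.2

Degrees of freedom: 16 + 118 + 72 = 206.
Σ(nₕ−1)sₕ² = 16·3626358.49 + 118·856032.0484 + 72·293254.7409 = 180147858.896.
s²ₚ = 180147858.896 / 206 = 874504.169... → 874504.2.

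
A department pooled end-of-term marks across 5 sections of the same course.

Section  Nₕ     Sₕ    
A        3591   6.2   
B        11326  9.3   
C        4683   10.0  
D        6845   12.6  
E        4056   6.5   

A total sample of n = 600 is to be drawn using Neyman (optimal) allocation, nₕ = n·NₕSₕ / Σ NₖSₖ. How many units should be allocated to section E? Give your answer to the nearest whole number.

55

A: NₕSₕ = 3591·6.2 = 22264.2
B: NₕSₕ = 11326·9.3 = 105331.8
C: NₕSₕ = 4683·10.0 = 46830
D: NₕSₕ = 6845·12.6 = 86247
E: NₕSₕ = 4056·6.5 = 26364
Σ NₕSₕ = 287037.
n_E = 600·26364/287037 = 55.109... → 55.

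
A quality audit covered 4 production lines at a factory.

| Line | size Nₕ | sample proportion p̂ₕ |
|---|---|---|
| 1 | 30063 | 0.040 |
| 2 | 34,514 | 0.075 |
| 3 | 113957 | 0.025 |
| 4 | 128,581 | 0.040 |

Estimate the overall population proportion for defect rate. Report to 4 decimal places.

0.0384

N = 30063 + 34514 + 113957 + 128581 = 307115.
Overall proportion = Σ (Nₕ/N)·p̂ₕ.
Σ Nₕp̂ₕ = 1202.52 + 2588.55 + 2848.925 + 5143.24 = 11783.235.
11783.235 / 307115 = 0.038368... → 0.0384.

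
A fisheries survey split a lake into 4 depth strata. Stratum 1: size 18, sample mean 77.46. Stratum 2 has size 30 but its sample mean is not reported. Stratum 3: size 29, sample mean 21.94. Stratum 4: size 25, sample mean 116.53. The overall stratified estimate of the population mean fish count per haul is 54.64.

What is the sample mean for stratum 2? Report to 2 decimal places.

20.98

N = 18 + 30 + 29 + 25 = 102.
Overall total = μ·N = 54.64·102 = 5573.28.
Subtract the known strata: 18·77.46 + 29·21.94 + 25·116.53 = 4943.79.
Remaining total for stratum 2: 5573.28 − 4943.79 = 629.49.
Divide by its size: 629.49 / 30 = 20.983 → 20.98.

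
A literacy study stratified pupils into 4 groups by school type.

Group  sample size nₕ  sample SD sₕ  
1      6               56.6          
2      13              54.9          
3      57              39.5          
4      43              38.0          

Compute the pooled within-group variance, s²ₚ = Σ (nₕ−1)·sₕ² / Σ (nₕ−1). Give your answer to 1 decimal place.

Degrees of freedom: 5 + 12 + 56 + 42 = 115.
Σ(nₕ−1)sₕ² = 5·3203.56 + 12·3014.01 + 56·1560.25 + 42·1444 = 200207.92.
s²ₚ = 200207.92 / 115 = 1740.938... → 1740.9.

1740.9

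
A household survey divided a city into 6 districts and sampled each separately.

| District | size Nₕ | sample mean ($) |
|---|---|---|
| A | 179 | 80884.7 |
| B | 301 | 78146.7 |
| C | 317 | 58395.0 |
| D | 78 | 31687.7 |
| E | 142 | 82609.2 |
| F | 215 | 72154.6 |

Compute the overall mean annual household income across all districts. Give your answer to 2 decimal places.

69989.54

x̄_st = (Σ Nₕx̄ₕ) / (Σ Nₕ) = (179·80884.7 + 301·78146.7 + 317·58395.0 + 78·31687.7 + 142·82609.2 + 215·72154.6) / 1232
= 86227119 / 1232 = 69989.5446... → 69989.54.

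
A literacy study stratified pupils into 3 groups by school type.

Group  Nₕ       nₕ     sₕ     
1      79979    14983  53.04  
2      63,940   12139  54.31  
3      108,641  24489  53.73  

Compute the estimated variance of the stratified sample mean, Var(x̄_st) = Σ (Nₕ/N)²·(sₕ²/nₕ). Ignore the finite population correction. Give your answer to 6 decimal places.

N = 252560. Term for each stratum: Wₕ²sₕ²/nₕ.
Var(x̄_st) = 0.018829165 + 0.015573736 + 0.021813281 = 0.056216182 → 0.056216.

0.056216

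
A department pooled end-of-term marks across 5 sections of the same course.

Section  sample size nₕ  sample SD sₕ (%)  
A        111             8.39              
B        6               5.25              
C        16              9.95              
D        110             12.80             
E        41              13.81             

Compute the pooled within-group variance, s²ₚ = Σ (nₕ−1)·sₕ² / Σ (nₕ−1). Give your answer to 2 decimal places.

124.92

A: (111−1)·8.39² = 110·70.3921 = 7743.131
B: (6−1)·5.25² = 5·27.5625 = 137.8125
C: (16−1)·9.95² = 15·99.0025 = 1485.0375
D: (110−1)·12.80² = 109·163.84 = 17858.56
E: (41−1)·13.81² = 40·190.7161 = 7628.644
Numerator = 34853.185; denominator = Σ(nₕ−1) = 279.
s²ₚ = 34853.185/279 = 124.9218... → 124.92.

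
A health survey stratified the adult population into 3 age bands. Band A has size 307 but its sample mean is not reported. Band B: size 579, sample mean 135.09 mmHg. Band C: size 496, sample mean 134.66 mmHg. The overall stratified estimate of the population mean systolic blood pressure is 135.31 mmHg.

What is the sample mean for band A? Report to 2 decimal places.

136.78

Σ Nₕx̄ₕ = N·μ, so 307·x̄_A = 1382·135.31 − (579·135.09 + 496·134.66).
= 186998.42 − 145008.47 = 41989.95.
x̄_A = 41989.95 / 307 = 136.7751... → 136.78.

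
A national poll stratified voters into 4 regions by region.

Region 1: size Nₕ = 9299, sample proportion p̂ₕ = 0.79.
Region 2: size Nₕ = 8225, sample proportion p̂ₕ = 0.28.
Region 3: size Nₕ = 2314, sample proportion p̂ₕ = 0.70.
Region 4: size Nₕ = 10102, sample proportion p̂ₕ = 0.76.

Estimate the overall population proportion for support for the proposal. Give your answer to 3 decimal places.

N = 9299 + 8225 + 2314 + 10102 = 29940.
Overall proportion = Σ (Nₕ/N)·p̂ₕ.
Σ Nₕp̂ₕ = 7346.21 + 2303 + 1619.8 + 7677.52 = 18946.53.
18946.53 / 29940 = 0.63282... → 0.633.

0.633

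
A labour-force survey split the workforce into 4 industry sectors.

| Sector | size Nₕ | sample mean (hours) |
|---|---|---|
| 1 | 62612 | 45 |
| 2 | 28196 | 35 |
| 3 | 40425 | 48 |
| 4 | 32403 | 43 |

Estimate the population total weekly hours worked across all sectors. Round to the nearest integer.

7138129

1: 62612·45 = 2817540
2: 28196·35 = 986860
3: 40425·48 = 1940400
4: 32403·43 = 1393329
τ̂ = Σ Nₕx̄ₕ = 7138129.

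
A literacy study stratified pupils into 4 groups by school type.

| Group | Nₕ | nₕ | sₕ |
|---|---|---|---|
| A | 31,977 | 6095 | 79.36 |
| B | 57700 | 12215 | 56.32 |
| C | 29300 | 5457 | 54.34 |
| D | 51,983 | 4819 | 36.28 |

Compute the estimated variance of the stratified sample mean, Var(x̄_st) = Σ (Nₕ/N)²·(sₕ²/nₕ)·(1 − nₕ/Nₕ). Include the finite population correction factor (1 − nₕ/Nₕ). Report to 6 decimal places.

0.088424

N = 170960; Wₕ = Nₕ/N.
group A: (31977/170960)²·79.36²/6095·(1 − 6095/31977) = 0.029260122
group B: (57700/170960)²·56.32²/12215·(1 − 12215/57700) = 0.023317759
group C: (29300/170960)²·54.34²/5457·(1 − 5457/29300) = 0.012933761
group D: (51983/170960)²·36.28²/4819·(1 − 4819/51983) = 0.022911872
Sum = 0.088423515 → 0.088424.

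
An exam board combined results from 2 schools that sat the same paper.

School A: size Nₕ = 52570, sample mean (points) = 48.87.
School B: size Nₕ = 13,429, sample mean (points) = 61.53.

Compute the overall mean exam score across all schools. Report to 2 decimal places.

N = 52570 + 13429 = 65999.
Weight each subgroup mean by Nₕ/N and sum.
Σ Nₕx̄ₕ = 52570·48.87 + 13429·61.53 = 2569095.9 + 826286.37 = 3395382.27.
Divide by N: 3395382.27 / 65999 = 51.4460... → 51.45.

51.45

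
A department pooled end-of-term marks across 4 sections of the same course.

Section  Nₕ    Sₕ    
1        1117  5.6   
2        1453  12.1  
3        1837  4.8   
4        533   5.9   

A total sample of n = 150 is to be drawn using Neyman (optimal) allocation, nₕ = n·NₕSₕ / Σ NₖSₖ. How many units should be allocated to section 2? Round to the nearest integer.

74

Σ NₕSₕ = 1117·5.6 + 1453·12.1 + 1837·4.8 + 533·5.9 = 35798.8.
Share for 2: 17581.3/35798.8 = 0.49111.
n_2 = 150 × 0.49111 = 73.667... → 74.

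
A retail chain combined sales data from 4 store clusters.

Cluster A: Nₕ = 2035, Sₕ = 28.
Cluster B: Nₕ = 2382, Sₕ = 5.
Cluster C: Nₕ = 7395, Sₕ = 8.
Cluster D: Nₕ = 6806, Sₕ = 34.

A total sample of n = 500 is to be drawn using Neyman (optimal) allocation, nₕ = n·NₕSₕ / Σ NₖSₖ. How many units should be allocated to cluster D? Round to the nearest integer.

Σ NₕSₕ = 2035·28 + 2382·5 + 7395·8 + 6806·34 = 359454.
Share for D: 231404/359454 = 0.64377.
n_D = 500 × 0.64377 = 321.883... → 322.

322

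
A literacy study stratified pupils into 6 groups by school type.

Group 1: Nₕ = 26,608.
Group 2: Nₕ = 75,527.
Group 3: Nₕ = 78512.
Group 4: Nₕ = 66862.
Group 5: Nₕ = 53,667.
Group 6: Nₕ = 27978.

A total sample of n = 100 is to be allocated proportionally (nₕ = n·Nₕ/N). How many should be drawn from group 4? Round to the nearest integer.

20

Share of group 4 = 66862/329154 = 0.20313.
Allocate 100 × 0.20313 = 20.313... → 20.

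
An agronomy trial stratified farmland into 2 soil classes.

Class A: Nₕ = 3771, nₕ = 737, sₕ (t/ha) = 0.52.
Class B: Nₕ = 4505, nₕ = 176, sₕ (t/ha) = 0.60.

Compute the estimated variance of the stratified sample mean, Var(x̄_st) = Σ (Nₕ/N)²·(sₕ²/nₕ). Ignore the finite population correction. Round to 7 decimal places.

N = 8276; Wₕ = Nₕ/N.
class A: (3771/8276)²·0.52²/737 = 0.0000761748
class B: (4505/8276)²·0.60²/176 = 0.0006060919
Sum = 0.0006822667 → 0.0006823.

0.0006823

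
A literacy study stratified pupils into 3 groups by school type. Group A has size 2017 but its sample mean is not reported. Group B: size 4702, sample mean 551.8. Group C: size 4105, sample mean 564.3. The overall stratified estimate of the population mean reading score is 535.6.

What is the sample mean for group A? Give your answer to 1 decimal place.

N = 2017 + 4702 + 4105 = 10824.
Overall total = μ·N = 535.6·10824 = 5797334.4.
Subtract the known strata: 4702·551.8 + 4105·564.3 = 4911015.1.
Remaining total for group A: 5797334.4 − 4911015.1 = 886319.3.
Divide by its size: 886319.3 / 2017 = 439.425... → 439.4.

439.4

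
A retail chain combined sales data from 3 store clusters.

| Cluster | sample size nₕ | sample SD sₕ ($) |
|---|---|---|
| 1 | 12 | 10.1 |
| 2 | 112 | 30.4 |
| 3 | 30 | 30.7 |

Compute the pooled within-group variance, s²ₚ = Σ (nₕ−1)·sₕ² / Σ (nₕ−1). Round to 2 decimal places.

1: (12−1)·10.1² = 11·102.01 = 1122.11
2: (112−1)·30.4² = 111·924.16 = 102581.76
3: (30−1)·30.7² = 29·942.49 = 27332.21
Numerator = 131036.08; denominator = Σ(nₕ−1) = 151.
s²ₚ = 131036.08/151 = 867.7886... → 867.79.

867.79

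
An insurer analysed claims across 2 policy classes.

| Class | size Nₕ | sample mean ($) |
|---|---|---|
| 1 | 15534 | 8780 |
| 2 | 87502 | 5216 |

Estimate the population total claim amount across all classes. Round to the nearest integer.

592798952

Population total = Σ Nₕ·x̄ₕ (each stratum's size times its mean).
15534·8780 + 87502·5216 = 136388520 + 456410432 = 592798952.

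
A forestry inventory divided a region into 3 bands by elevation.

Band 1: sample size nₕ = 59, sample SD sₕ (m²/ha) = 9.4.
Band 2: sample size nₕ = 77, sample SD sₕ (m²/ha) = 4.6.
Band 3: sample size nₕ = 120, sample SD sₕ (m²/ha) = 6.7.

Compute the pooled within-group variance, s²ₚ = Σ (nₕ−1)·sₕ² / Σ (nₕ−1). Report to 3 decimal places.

Degrees of freedom: 58 + 76 + 119 = 253.
Σ(nₕ−1)sₕ² = 58·88.36 + 76·21.16 + 119·44.89 = 12074.95.
s²ₚ = 12074.95 / 253 = 47.72708... → 47.727.

47.727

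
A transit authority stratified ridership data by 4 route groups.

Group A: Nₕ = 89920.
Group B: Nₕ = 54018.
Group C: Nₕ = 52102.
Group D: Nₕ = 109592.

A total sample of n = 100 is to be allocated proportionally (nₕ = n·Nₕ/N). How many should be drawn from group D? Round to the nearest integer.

36

N = 89920 + 54018 + 52102 + 109592 = 305632.
n_D = 100·109592/305632 = 35.858... → 36.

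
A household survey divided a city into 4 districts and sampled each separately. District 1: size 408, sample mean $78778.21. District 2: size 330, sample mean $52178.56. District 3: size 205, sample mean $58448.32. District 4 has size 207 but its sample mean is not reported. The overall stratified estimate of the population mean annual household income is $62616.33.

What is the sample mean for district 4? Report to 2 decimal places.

Σ Nₕx̄ₕ = N·μ, so 207·x̄_4 = 1150·62616.33 − (408·78778.21 + 330·52178.56 + 205·58448.32).
= 72008779.5 − 61342340.08 = 10666439.42.
x̄_4 = 10666439.42 / 207 = 51528.6929... → 51528.69.

51528.69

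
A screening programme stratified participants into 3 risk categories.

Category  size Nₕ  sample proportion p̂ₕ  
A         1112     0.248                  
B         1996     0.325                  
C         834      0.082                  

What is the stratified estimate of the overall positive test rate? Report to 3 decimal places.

0.252

Wₕ = Nₕ/N with N = 3942: 0.2821, 0.5063, 0.2116.
p̂_st = 0.2821·0.248 + 0.5063·0.325 + 0.2116·0.082 ≈ 0.25187... → 0.252.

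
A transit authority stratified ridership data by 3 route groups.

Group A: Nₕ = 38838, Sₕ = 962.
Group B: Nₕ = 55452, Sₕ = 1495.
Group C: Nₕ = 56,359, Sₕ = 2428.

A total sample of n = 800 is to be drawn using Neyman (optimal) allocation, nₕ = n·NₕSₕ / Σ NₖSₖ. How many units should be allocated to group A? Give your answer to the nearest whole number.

116

A: NₕSₕ = 38838·962 = 37362156
B: NₕSₕ = 55452·1495 = 82900740
C: NₕSₕ = 56359·2428 = 136839652
Σ NₕSₕ = 257102548.
n_A = 800·37362156/257102548 = 116.256... → 116.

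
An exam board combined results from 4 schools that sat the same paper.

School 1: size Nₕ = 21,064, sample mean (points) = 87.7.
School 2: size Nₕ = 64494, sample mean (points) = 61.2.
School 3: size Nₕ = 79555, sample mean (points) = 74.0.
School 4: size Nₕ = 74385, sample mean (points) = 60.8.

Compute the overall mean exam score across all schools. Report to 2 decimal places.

x̄_st = (Σ Nₕx̄ₕ) / (Σ Nₕ) = (21064·87.7 + 64494·61.2 + 79555·74.0 + 74385·60.8) / 239498
= 16204023.6 / 239498 = 67.6583... → 67.66.

67.66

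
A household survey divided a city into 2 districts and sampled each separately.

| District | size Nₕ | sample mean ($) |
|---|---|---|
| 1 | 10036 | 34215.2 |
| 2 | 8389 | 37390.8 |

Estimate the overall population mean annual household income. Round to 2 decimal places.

35661.07

N = 18425; weights Wₕ = Nₕ/N = (0.5447, 0.4553).
x̄_st = Σ Wₕ·x̄ₕ = 0.5447·34215.2 + 0.4553·37390.8 ≈ 35661.0675...
→ 35661.07.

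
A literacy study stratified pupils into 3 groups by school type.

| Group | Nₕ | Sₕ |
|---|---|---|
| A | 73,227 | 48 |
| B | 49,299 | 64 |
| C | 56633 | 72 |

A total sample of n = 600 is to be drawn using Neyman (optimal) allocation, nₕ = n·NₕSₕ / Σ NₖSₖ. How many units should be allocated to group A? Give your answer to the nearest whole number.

A: NₕSₕ = 73227·48 = 3514896
B: NₕSₕ = 49299·64 = 3155136
C: NₕSₕ = 56633·72 = 4077576
Σ NₕSₕ = 10747608.
n_A = 600·3514896/10747608 = 196.224... → 196.

196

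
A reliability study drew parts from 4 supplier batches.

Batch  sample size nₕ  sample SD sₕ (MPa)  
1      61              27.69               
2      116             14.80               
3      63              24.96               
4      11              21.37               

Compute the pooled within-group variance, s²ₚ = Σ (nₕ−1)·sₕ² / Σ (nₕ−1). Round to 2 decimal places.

463.10

1: (61−1)·27.69² = 60·766.7361 = 46004.166
2: (116−1)·14.80² = 115·219.04 = 25189.6
3: (63−1)·24.96² = 62·623.0016 = 38626.0992
4: (11−1)·21.37² = 10·456.6769 = 4566.769
Numerator = 114386.6342; denominator = Σ(nₕ−1) = 247.
s²ₚ = 114386.6342/247 = 463.1038... → 463.10.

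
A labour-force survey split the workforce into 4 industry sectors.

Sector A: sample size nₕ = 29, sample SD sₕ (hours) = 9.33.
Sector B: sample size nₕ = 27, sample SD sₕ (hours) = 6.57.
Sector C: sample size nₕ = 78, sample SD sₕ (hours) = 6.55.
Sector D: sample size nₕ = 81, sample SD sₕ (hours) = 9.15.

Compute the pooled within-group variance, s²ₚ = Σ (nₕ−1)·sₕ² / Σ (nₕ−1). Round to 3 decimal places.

Degrees of freedom: 28 + 26 + 77 + 80 = 211.
Σ(nₕ−1)sₕ² = 28·87.0489 + 26·43.1649 + 77·42.9025 + 80·83.7225 = 13560.9491.
s²ₚ = 13560.9491 / 211 = 64.26990... → 64.270.

64.270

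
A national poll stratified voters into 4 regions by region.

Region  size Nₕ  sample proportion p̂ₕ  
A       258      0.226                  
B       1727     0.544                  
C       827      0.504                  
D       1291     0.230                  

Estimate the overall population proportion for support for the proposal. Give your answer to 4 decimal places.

0.4171

N = 258 + 1727 + 827 + 1291 = 4103.
Overall proportion = Σ (Nₕ/N)·p̂ₕ.
Σ Nₕp̂ₕ = 58.308 + 939.488 + 416.808 + 296.93 = 1711.534.
1711.534 / 4103 = 0.417142... → 0.4171.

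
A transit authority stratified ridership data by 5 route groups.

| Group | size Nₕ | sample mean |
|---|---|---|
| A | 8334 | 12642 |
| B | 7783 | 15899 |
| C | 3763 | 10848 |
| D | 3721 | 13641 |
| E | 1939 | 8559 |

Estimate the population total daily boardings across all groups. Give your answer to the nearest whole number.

337275431

Population total = Σ Nₕ·x̄ₕ (each stratum's size times its mean).
8334·12642 + 7783·15899 + 3763·10848 + 3721·13641 + 1939·8559 = 105358428 + 123741917 + 40821024 + 50758161 + 16595901 = 337275431.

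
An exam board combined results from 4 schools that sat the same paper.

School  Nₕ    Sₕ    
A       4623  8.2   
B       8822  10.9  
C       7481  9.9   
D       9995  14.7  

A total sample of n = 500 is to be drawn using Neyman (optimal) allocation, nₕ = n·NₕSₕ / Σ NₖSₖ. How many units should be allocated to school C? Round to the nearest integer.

Σ NₕSₕ = 4623·8.2 + 8822·10.9 + 7481·9.9 + 9995·14.7 = 355056.8.
Share for C: 74061.9/355056.8 = 0.20859.
n_C = 500 × 0.20859 = 104.296... → 104.

104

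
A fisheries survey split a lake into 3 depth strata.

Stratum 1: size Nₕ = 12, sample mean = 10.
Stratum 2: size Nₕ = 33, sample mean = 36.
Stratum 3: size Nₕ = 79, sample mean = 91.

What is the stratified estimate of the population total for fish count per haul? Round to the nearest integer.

Estimate total by summing Nₕ·x̄ₕ over strata.
12·10 + 33·36 + 79·91 = 120 + 1188 + 7189 = 8497.

8497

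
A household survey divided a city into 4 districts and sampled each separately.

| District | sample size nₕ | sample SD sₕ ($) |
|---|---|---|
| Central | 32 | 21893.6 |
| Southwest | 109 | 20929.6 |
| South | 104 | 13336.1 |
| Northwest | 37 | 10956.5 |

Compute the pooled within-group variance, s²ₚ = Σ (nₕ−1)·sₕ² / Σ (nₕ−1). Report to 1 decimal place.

Degrees of freedom: 31 + 108 + 103 + 36 = 278.
Σ(nₕ−1)sₕ² = 31·479329720.96 + 108·438048156.16 + 103·177851563.21 + 36·120044892.25 = 84808749346.67.
s²ₚ = 84808749346.67 / 278 = 305067443.693... → 305067443.7.

305067443.7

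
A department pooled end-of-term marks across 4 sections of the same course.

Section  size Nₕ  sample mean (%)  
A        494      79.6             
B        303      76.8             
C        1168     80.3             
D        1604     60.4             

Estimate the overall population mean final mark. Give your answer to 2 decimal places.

N = 494 + 303 + 1168 + 1604 = 3569.
Weight each subgroup mean by Nₕ/N and sum.
Σ Nₕx̄ₕ = 494·79.6 + 303·76.8 + 1168·80.3 + 1604·60.4 = 39322.4 + 23270.4 + 93790.4 + 96881.6 = 253264.8.
Divide by N: 253264.8 / 3569 = 70.9624... → 70.96.

70.96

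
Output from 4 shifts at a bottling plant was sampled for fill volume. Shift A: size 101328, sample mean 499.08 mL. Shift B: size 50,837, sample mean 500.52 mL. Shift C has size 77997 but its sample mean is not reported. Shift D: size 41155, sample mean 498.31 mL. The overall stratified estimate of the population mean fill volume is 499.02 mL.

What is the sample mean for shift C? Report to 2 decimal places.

Σ Nₕx̄ₕ = N·μ, so 77997·x̄_C = 271317·499.02 − (101328·499.08 + 50837·500.52 + 41155·498.31).
= 135392609.34 − 96523661.53 = 38868947.81.
x̄_C = 38868947.81 / 77997 = 498.3390... → 498.34.

498.34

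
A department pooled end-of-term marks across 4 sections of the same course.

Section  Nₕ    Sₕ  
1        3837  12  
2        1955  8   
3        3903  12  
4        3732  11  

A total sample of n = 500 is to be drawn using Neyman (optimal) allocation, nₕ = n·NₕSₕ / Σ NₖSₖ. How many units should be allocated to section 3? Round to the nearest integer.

Σ NₕSₕ = 3837·12 + 1955·8 + 3903·12 + 3732·11 = 149572.
Share for 3: 46836/149572 = 0.31313.
n_3 = 500 × 0.31313 = 156.567... → 157.

157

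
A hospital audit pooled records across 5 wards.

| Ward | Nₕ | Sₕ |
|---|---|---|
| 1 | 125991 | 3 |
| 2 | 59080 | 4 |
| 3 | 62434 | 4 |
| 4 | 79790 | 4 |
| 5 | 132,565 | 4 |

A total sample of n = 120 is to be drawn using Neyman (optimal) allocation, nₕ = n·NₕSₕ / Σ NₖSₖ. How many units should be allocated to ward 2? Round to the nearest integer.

Σ NₕSₕ = 125991·3 + 59080·4 + 62434·4 + 79790·4 + 132565·4 = 1713449.
Share for 2: 236320/1713449 = 0.13792.
n_2 = 120 × 0.13792 = 16.550... → 17.

17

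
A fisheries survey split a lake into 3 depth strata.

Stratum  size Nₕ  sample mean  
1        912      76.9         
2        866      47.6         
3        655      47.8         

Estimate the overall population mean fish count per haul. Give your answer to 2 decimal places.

58.64

N = 2433; weights Wₕ = Nₕ/N = (0.3748, 0.3559, 0.2692).
x̄_st = Σ Wₕ·x̄ₕ = 0.3748·76.9 + 0.3559·47.6 + 0.2692·47.8 ≈ 58.6368...
→ 58.64.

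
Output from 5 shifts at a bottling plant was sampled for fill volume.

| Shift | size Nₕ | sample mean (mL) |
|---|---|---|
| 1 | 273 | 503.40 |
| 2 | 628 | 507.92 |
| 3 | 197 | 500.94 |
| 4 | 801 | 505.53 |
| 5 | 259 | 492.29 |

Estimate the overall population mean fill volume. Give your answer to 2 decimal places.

503.95

N = 2158; weights Wₕ = Nₕ/N = (0.1265, 0.2910, 0.0913, 0.3712, 0.1200).
x̄_st = Σ Wₕ·x̄ₕ = 0.1265·503.40 + 0.2910·507.92 + 0.0913·500.94 + 0.3712·505.53 + 0.1200·492.29 ≈ 503.9480...
→ 503.95.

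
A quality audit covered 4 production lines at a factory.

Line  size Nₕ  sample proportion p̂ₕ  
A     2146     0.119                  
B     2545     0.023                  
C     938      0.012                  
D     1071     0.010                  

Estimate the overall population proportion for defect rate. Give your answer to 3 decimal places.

0.050

N = 2146 + 2545 + 938 + 1071 = 6700.
Overall proportion = Σ (Nₕ/N)·p̂ₕ.
Σ Nₕp̂ₕ = 255.374 + 58.535 + 11.256 + 10.71 = 335.875.
335.875 / 6700 = 0.05013... → 0.050.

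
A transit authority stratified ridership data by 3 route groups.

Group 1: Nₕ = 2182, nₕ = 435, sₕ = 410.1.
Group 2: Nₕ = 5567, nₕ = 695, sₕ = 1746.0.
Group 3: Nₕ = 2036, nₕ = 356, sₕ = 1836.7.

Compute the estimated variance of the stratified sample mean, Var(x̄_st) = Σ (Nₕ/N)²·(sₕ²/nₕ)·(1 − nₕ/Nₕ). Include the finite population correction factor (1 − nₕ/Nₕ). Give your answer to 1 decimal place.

1596.5

N = 9785; Wₕ = Nₕ/N.
group 1: (2182/9785)²·410.1²/435·(1 − 435/2182) = 15.3928
group 2: (5567/9785)²·1746.0²/695·(1 − 695/5567) = 1242.5404
group 3: (2036/9785)²·1836.7²/356·(1 − 356/2036) = 338.5259
Sum = 1596.4590 → 1596.5.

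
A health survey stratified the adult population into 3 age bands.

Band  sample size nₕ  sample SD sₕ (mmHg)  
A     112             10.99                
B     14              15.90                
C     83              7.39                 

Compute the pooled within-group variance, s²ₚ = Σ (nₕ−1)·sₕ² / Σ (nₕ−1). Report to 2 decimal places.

Degrees of freedom: 111 + 13 + 82 = 206.
Σ(nₕ−1)sₕ² = 111·120.7801 + 13·252.81 + 82·54.6121 = 21171.3133.
s²ₚ = 21171.3133 / 206 = 102.7734... → 102.77.

102.77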